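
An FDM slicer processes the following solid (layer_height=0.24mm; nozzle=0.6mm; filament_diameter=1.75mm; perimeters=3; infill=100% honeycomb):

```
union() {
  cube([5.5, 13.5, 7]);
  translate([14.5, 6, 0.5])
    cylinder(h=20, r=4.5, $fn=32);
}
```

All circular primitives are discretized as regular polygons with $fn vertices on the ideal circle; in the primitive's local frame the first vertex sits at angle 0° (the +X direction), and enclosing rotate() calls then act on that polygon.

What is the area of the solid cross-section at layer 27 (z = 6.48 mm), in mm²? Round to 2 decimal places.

137.46 mm²

At z = 6.48 mm: the cube (footprint 5.5×13.5) is included at this height (area 74.25 mm²); the cylinder at (14.5, 6): section is a regular 32-gon, circumradius r=4.5 (area = (32/2)·4.500²·sin(360°/32) = 63.21 mm²); Combining (union): the 2 present regions are separate (no shared area or edge), so areas and boundary lengths simply add and each stays a separate island — area = 137.46 mm². Overall, the cross-section has 2 separate islands. Net area = 137.46 mm².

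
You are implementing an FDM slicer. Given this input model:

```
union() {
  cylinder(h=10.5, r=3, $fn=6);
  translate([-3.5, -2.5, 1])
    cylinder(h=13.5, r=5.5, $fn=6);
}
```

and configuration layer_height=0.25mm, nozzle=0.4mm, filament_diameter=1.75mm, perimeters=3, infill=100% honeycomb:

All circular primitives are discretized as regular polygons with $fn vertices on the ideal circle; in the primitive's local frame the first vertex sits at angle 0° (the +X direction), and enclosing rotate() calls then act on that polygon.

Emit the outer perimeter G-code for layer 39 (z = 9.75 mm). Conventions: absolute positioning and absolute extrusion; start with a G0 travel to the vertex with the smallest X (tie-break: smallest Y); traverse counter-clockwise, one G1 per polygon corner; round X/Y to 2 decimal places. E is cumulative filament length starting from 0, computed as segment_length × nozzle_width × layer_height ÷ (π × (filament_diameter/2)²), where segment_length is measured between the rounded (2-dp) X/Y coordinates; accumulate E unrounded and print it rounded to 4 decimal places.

G0 X-9.00 Y-2.50 Z9.75
G1 X-6.25 Y-7.26 E0.2286
G1 X-0.75 Y-7.26 E0.4572
G1 X2.00 Y-2.50 E0.6858
G1 X1.78 Y-2.12 E0.7040
G1 X3.00 Y0.00 E0.8057
G1 X1.50 Y2.60 E0.9305
G1 X-1.50 Y2.60 E1.0552
G1 X-1.69 Y2.26 E1.0714
G1 X-6.25 Y2.26 E1.2610
G1 X-9.00 Y-2.50 E1.4896

At z = 9.75 mm: the r=3 cylinder gives a regular 6-gon of circumradius 3 (constant along its height); the r=5.5 cylinder at (-3.5, -2.5) contributes a regular 6-gon of circumradius 5.5; Taking the union: the regions partially overlap (shared area 14.20 mm²), so overlapping operands fuse into one piece — 1 connected region. The outline is a single polygon with 10 vertices. Extrusion per mm of travel: 0.4 × 0.25 / (π × 0.875²) = 0.041575. Accumulating E over each segment gives final E = 1.4896.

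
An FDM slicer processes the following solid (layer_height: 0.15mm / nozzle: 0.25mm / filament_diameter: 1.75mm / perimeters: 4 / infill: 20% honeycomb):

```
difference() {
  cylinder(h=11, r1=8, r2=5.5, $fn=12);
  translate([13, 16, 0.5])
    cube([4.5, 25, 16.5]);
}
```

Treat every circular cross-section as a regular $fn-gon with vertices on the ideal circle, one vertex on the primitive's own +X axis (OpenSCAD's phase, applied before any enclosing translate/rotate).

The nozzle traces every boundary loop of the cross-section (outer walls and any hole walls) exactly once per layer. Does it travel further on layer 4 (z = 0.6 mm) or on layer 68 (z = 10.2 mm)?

layer 4 (z = 0.6 mm)

Layer 4 (z = 0.6): the cone: at t=0.055 of its height the radius interpolates to r₁+(r₂−r₁)t = 7.864, giving a regular 12-gon of that circumradius (perimeter = 2·12·7.864·sin(180°/12) = 48.85 mm); the 4.5×25 cube at (13, 16) contributes its full rectangle (perimeter 59.00 mm); Subtracting the remaining from the first: starting from the cone, the 4.5×25 cube at (13, 16) misses the remaining region (no effect) — boundary = 48.85 mm. So its perimeter = 48.85 mm. Layer 68 (z = 10.2): the cone: at t=0.927 of its height the radius interpolates to r₁+(r₂−r₁)t = 5.682, giving a regular 12-gon of that circumradius (perimeter = 2·12·5.682·sin(180°/12) = 35.29 mm); the cube at (13, 16) (footprint 4.5×25) is included at this height (perimeter 59.00 mm); Taking the first minus the rest: starting from the cone, the 4.5×25 cube at (13, 16) misses the remaining region (no effect) — boundary = 35.29 mm. So its perimeter = 35.29 mm. Layer 4 is larger (48.85 vs 35.29 mm).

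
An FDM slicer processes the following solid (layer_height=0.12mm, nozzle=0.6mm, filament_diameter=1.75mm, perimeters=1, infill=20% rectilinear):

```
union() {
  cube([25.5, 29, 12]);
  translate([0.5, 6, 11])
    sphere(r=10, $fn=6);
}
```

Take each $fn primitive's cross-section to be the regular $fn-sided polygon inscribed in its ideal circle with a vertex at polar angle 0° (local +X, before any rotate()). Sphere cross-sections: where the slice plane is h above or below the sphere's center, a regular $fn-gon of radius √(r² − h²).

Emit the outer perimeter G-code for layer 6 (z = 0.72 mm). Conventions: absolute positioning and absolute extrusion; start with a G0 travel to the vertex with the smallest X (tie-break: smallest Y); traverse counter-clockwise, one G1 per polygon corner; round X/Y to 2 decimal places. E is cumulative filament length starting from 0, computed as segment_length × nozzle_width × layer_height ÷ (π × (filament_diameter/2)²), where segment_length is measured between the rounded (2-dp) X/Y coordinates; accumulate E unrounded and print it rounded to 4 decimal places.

G0 X0.00 Y0.00 Z0.72
G1 X25.50 Y0.00 E0.7633
G1 X25.50 Y29.00 E1.6314
G1 X0.00 Y29.00 E2.3947
G1 X0.00 Y0.00 E3.2628

At z = 0.72 mm: the cube (footprint 25.5×29) is included at this height; the sphere at (0.5, 6) is absent (|z−center|=10.280 > r=10); Taking the union: only the 25.5×29 cube is present, so the union is just that shape — 1 connected region. The outline is a single polygon with 4 vertices. Extrusion per mm of travel: 0.6 × 0.12 / (π × 0.875²) = 0.029934. Accumulating E over each segment gives final E = 3.2628.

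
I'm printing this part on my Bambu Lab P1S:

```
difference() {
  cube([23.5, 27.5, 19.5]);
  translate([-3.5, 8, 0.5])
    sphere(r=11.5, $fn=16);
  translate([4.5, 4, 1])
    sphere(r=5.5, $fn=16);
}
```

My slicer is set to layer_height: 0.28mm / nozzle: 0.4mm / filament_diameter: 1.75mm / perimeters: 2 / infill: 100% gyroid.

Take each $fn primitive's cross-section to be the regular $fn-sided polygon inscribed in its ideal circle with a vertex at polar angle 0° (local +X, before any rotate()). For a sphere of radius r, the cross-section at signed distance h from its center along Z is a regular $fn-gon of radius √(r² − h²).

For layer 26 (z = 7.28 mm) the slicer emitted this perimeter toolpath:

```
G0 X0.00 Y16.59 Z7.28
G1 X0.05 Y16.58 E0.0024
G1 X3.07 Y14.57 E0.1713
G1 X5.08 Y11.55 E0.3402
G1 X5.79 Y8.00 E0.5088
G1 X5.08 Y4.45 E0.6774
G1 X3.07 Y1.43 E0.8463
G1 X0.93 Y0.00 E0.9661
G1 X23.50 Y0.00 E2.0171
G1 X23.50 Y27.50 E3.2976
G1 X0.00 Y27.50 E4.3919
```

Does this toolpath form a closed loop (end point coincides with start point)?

Start point (G0): (0.00, 16.59). End point (last G1): the path does not return to the start — open.

no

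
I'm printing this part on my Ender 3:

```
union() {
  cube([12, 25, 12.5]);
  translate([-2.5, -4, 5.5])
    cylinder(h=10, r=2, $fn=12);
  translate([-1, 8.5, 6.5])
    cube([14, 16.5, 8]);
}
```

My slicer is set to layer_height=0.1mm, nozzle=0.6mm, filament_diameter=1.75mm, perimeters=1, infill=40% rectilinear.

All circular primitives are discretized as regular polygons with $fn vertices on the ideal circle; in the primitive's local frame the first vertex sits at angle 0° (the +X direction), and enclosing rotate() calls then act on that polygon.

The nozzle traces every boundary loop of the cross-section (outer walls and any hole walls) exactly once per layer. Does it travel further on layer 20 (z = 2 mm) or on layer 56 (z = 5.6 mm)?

layer 56 (z = 5.6 mm)

Layer 20 (z = 2): the cube is present — its section is the full 12×25 rectangle (perimeter 74.00 mm); the cylinder at (-2.5, -4) is not intersected at this z (z outside [5.5, 15.5]); the cube at (-1, 8.5) is not intersected at this z (z outside [6.5, 14.5]); Taking the union: only the 12×25 cube is present, so the union is just that shape — boundary = 74.00 mm. So its perimeter = 74.00 mm. Layer 56 (z = 5.6): the cube (footprint 12×25) is included at this height (perimeter 74.00 mm); the r=2 cylinder at (-2.5, -4) gives a regular 12-gon of circumradius 2 (constant along its height) (perimeter = 2·12·2.000·sin(180°/12) = 12.42 mm); the cube at (-1, 8.5) is absent (z outside [6.5, 14.5]); Taking the union: the 2 present regions are separate (no shared area or edge), so areas and boundary lengths simply add and each stays a separate island — boundary = 86.42 mm. So its perimeter = 86.42 mm. Layer 56 is larger (86.42 vs 74.00 mm).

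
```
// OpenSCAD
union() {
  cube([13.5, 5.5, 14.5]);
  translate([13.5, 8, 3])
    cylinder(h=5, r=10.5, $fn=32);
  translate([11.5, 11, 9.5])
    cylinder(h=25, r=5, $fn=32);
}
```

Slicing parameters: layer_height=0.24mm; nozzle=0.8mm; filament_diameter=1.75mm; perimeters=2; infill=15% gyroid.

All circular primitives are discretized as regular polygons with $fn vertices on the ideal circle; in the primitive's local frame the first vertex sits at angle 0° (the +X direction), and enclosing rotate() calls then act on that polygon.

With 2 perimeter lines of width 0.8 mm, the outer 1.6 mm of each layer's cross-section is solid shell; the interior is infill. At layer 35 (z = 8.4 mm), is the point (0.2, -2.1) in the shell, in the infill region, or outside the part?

outside

At z = 8.4 mm: the cube (footprint 13.5×5.5) is included at this height; the cylinder at (13.5, 8) is absent (z outside [3, 8]); the cylinder at (11.5, 11) is absent (z outside [9.5, 34.5]); Taking the union: only the 13.5×5.5 cube is present, so the union is just that shape — 1 connected region. Overall, the cross-section is a single solid region. The nearest boundary edge runs (0.00, 0.00)→(13.50, 0.00); distance from the point to it = 2.10 mm. The point is not inside any of the regions above, so it lies outside the cross-section (2.10 mm from the nearest boundary).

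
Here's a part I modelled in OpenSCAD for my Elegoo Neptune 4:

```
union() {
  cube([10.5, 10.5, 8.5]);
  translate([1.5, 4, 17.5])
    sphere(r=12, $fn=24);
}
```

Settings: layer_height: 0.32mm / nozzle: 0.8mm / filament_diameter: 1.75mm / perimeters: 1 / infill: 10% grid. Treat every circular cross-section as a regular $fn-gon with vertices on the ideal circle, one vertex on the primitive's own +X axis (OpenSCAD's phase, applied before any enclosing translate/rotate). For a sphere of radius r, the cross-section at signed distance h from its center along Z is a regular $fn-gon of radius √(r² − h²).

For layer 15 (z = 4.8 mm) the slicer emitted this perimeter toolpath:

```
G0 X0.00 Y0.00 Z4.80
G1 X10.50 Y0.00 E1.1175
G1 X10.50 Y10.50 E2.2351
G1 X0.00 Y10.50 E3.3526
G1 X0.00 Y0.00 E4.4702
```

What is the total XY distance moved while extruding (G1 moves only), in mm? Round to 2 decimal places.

Sum the Euclidean lengths of each G1 segment: total = 42.00 mm.

42.00 mm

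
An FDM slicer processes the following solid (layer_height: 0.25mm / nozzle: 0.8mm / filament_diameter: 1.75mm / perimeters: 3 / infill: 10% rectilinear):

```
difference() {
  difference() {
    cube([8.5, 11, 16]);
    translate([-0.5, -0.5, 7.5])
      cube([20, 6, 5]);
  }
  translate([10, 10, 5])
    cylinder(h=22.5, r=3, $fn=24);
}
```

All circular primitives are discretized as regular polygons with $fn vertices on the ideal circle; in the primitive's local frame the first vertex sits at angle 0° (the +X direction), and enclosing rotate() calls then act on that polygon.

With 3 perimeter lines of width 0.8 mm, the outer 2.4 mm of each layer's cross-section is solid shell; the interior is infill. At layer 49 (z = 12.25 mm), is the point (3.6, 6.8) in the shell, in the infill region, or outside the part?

At z = 12.25 mm: the cube is present — its section is the full 8.5×11 rectangle; the cube at (-0.5, -0.5) is present — its section is the full 20×6 rectangle; After the difference (first − rest): starting from the 8.5×11 cube, the 20×6 cube at (-0.5, -0.5) partially overlaps it — only the 46.75 mm² overlap (of its 120.00 mm²) is removed, clipping the outline — 1 connected region; the r=3 cylinder at (10, 10) contributes a regular 24-gon of circumradius 3; Subtracting the remaining from the first: starting from that combined region, the r=3 cylinder at (10, 10) partially overlaps it — only the 4.14 mm² overlap (of its 27.95 mm²) is removed, clipping the outline — 1 connected region. Overall, the cross-section is a single solid region. The nearest boundary edge runs (8.50, 5.50)→(0.00, 5.50); distance from the point to it = 1.30 mm. The point is inside the cross-section, 1.30 mm from the nearest boundary — within the 2.4 mm shell band (3 × 0.8).

shell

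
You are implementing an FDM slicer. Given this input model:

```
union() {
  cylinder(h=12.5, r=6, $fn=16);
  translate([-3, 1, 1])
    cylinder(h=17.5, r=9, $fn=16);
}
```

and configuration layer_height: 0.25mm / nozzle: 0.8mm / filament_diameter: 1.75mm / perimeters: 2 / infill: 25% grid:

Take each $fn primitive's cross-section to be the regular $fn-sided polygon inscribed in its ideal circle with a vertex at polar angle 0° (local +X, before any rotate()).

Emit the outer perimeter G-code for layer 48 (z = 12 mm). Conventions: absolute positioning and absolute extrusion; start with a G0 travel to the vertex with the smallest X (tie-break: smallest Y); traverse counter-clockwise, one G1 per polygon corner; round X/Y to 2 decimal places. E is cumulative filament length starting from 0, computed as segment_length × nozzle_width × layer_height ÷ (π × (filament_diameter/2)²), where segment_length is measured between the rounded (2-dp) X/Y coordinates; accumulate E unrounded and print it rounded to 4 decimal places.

G0 X-12.00 Y1.00 Z12.00
G1 X-11.31 Y-2.44 E0.2917
G1 X-9.36 Y-5.36 E0.5837
G1 X-6.44 Y-7.31 E0.8757
G1 X-3.00 Y-8.00 E1.1674
G1 X0.44 Y-7.31 E1.4591
G1 X3.36 Y-5.36 E1.7511
G1 X4.01 Y-4.40 E1.8475
G1 X4.24 Y-4.24 E1.8708
G1 X5.54 Y-2.30 E2.0650
G1 X6.00 Y0.00 E2.2600
G1 X5.90 Y0.50 E2.3024
G1 X6.00 Y1.00 E2.3448
G1 X5.31 Y4.44 E2.6365
G1 X3.36 Y7.36 E2.9285
G1 X0.44 Y9.31 E3.2205
G1 X-3.00 Y10.00 E3.5122
G1 X-6.44 Y9.31 E3.8039
G1 X-9.36 Y7.36 E4.0959
G1 X-11.31 Y4.44 E4.3878
G1 X-12.00 Y1.00 E4.6796

At z = 12 mm: the cylinder: section is a regular 16-gon, circumradius r=6; the r=9 cylinder at (-3, 1) contributes a regular 16-gon of circumradius 9; Merging all regions: the regions partially overlap (shared area 109.44 mm²), so overlapping operands fuse into one piece — 1 connected region. The outline is a single polygon with 20 vertices. Extrusion per mm of travel: 0.8 × 0.25 / (π × 0.875²) = 0.083150. Accumulating E over each segment gives final E = 4.6796.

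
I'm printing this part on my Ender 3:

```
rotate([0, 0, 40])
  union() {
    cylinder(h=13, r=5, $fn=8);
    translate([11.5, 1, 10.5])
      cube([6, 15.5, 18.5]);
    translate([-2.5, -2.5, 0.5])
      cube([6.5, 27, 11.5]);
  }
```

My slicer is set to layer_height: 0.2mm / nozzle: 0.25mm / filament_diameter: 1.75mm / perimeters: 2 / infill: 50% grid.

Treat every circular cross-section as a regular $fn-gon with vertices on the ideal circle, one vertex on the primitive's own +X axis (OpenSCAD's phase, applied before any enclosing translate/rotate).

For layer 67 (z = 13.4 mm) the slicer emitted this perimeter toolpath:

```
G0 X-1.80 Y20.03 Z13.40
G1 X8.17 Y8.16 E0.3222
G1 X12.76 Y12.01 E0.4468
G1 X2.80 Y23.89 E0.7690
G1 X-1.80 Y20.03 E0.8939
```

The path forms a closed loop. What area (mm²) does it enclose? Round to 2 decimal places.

Apply the shoelace formula to the sequence of (X, Y) vertices; enclosed area = 92.98 mm².

92.98 mm²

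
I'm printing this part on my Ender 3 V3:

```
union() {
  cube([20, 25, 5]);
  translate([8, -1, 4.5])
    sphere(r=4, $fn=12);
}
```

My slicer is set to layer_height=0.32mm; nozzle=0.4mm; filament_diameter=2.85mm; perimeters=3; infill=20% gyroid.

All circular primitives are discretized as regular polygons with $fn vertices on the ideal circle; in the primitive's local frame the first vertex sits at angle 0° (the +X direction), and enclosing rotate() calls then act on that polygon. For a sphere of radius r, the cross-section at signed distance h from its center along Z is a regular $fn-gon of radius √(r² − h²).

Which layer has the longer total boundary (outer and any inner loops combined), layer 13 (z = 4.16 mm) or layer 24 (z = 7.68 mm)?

layer 13 (z = 4.16 mm)

Layer 13 (z = 4.16): the cube is present — its section is the full 20×25 rectangle (perimeter 90.00 mm); the r=4 sphere at (8, -1) slices to a regular 12-gon of circumradius 3.986 (√(r²−h²) with h=0.34 from center) (perimeter = 2·12·3.986·sin(180°/12) = 24.76 mm); Combining (union): the regions partially overlap (shared area 16.12 mm²), so the edge portions inside another operand are dropped and the merged outline is re-measured after clipping — boundary = 97.01 mm. So its perimeter = 97.01 mm. Layer 24 (z = 7.68): the cube is not intersected at this z (z outside [0, 5]); the r=4 sphere at (8, -1) contributes a regular 12-gon of circumradius √(4²−3.18²) = 2.426 (perimeter = 2·12·2.426·sin(180°/12) = 15.07 mm); Merging all regions: only the r=4 sphere at (8, -1) is present, so the union is just that shape — boundary = 15.07 mm. So its perimeter = 15.07 mm. Layer 13 is larger (97.01 vs 15.07 mm).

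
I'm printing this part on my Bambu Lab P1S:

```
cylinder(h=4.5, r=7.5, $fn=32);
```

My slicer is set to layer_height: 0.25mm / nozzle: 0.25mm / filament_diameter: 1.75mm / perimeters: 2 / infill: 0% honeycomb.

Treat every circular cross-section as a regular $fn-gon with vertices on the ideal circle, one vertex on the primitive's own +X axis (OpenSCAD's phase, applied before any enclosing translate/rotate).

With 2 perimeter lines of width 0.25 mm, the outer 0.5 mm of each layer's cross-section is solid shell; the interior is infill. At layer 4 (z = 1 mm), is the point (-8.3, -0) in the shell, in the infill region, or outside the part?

At z = 1 mm: the r=7.5 cylinder gives a regular 32-gon of circumradius 7.5 (constant along its height). Overall, the cross-section is a single solid region. The nearest boundary edge runs (-7.36, 1.46)→(-7.50, 0.00); distance from the point to it = 0.80 mm. The point is not inside any of the regions above, so it lies outside the cross-section (0.80 mm from the nearest boundary).

outside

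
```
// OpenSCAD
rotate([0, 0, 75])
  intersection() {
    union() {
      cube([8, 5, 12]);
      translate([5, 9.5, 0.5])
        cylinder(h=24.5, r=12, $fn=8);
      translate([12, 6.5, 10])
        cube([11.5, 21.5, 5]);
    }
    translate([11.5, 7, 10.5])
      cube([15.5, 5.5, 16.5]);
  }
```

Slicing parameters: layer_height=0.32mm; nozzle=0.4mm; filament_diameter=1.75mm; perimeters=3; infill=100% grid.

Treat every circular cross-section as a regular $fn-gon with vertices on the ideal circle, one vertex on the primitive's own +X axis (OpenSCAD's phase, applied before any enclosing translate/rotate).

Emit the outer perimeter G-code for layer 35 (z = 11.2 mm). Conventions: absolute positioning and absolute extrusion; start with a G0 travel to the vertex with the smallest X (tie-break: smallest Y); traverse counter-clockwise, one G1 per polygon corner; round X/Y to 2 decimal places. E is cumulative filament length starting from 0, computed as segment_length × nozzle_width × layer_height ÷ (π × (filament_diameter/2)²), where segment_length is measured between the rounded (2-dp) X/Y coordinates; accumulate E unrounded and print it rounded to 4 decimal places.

At z = 11.2 mm: the cube (footprint 8×5) is included at this height; the r=12 cylinder at (5, 9.5) contributes a regular 8-gon of circumradius 12; the cube at (12, 6.5) (footprint 11.5×21.5) is included at this height; Combining (union): the regions partially overlap (shared area 81.11 mm²), so overlapping operands fuse into one piece — 1 connected region; the 15.5×5.5 cube at (11.5, 7) contributes its full rectangle; Taking the intersection: the 15.5×5.5 cube at (11.5, 7) partially overlaps that combined region; clipping to the common part keeps 66.00 mm² — 1 connected region; (rotated 75° about Z; rotation is an isometry so areas/perimeters/island counts are preserved). The outline is a single polygon with 4 vertices. Extrusion per mm of travel: 0.4 × 0.32 / (π × 0.875²) = 0.053216. Accumulating E over each segment gives final E = 1.8622.

G0 X-9.10 Y14.34 Z11.20
G1 X-3.79 Y12.92 E0.2925
G1 X-0.68 Y24.51 E0.9311
G1 X-5.99 Y25.93 E1.2236
G1 X-9.10 Y14.34 E1.8622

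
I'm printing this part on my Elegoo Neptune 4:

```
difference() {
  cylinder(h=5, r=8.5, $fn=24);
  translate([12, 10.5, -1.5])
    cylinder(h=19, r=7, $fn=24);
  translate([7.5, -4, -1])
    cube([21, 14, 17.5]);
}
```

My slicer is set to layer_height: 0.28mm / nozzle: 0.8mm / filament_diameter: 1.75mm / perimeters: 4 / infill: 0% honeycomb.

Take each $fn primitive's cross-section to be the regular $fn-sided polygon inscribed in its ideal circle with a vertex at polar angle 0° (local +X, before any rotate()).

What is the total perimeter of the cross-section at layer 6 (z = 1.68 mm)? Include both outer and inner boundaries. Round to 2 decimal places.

52.93 mm

At z = 1.68 mm: the cylinder: section is a regular 24-gon, circumradius r=8.5 (perimeter = 2·24·8.500·sin(180°/24) = 53.25 mm); the cylinder at (12, 10.5): section is a regular 24-gon, circumradius r=7 (perimeter = 2·24·7.000·sin(180°/24) = 43.86 mm); the cube at (7.5, -4) (footprint 21×14) is included at this height (perimeter 70.00 mm); After the difference (first − rest): starting from the r=8.5 cylinder, the r=7 cylinder at (12, 10.5) misses the remaining region (no effect); the 21×14 cube at (7.5, -4) partially overlaps it — only the 4.98 mm² overlap (of its 294.00 mm²) is removed, clipping the outline — boundary = 52.93 mm. Overall, the cross-section is a single solid region. Total boundary length (outer) = 52.93 mm.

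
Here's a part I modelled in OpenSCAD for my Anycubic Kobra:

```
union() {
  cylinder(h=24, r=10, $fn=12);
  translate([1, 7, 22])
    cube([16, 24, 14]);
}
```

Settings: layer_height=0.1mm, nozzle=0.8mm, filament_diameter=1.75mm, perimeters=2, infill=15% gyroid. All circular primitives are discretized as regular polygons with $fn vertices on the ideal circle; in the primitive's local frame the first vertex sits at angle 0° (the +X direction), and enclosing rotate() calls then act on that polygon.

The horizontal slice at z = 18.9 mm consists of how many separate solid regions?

1

At z = 18.9 mm: the r=10 cylinder contributes a regular 12-gon of circumradius 10; the cube at (1, 7) does not reach this height (z outside [22, 36]); Combining (union): only the r=10 cylinder is present, so the union is just that shape — 1 connected region. The result has 1 disconnected region.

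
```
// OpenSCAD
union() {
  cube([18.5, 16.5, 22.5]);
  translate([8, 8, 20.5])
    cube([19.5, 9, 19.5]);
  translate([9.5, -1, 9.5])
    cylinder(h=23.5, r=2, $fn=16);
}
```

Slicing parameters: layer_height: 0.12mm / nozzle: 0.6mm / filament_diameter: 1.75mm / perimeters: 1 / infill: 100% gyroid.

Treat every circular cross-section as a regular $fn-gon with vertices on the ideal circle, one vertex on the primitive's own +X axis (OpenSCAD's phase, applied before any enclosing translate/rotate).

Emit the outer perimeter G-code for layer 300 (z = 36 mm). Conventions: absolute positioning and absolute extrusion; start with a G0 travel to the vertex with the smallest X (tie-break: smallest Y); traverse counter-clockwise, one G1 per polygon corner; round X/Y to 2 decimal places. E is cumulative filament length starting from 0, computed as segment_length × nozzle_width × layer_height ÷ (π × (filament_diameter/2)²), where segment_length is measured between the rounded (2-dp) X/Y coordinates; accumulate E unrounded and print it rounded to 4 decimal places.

G0 X8.00 Y8.00 Z36.00
G1 X27.50 Y8.00 E0.5837
G1 X27.50 Y17.00 E0.8531
G1 X8.00 Y17.00 E1.4368
G1 X8.00 Y8.00 E1.7062

At z = 36 mm: the cube does not reach this height (z outside [0, 22.5]); the cube at (8, 8) (footprint 19.5×9) is included at this height; the cylinder at (9.5, -1) does not reach this height (z outside [9.5, 33]); Taking the union: only the 19.5×9 cube at (8, 8) is present, so the union is just that shape — 1 connected region. The outline is a single polygon with 4 vertices. Extrusion per mm of travel: 0.6 × 0.12 / (π × 0.875²) = 0.029934. Accumulating E over each segment gives final E = 1.7062.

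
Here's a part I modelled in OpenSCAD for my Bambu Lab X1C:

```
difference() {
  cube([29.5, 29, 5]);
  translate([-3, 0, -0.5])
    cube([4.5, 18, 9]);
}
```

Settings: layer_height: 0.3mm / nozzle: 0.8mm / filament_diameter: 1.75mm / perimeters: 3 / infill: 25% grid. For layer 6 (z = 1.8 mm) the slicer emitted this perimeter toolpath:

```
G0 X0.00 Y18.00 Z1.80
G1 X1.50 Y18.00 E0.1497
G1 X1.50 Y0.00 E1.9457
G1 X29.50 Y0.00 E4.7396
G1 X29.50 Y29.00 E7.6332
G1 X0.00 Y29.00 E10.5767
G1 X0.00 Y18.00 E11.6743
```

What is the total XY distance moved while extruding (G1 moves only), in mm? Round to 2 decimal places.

Sum the Euclidean lengths of each G1 segment: total = 117.00 mm.

117.00 mm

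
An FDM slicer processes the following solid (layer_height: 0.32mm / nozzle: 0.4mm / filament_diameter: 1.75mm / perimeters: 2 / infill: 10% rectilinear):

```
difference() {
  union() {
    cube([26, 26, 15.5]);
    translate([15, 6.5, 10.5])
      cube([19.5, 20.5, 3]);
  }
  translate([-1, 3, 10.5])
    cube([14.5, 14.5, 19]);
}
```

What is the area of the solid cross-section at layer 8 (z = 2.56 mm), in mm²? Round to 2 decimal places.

At z = 2.56 mm: the cube (footprint 26×26) is included at this height (area 676.00 mm²); the cube at (15, 6.5) is not intersected at this z (z outside [10.5, 13.5]); Merging all regions: only the 26×26 cube is present, so the union is just that shape — area = 676.00 mm²; the cube at (-1, 3) does not reach this height (z outside [10.5, 29.5]); After the difference (first − rest): none of the subtracted shapes is present at this height, so the result so far is unchanged — area = 676.00 mm². Overall, the cross-section is a single solid region. Net area = 676.00 mm².

676.00 mm²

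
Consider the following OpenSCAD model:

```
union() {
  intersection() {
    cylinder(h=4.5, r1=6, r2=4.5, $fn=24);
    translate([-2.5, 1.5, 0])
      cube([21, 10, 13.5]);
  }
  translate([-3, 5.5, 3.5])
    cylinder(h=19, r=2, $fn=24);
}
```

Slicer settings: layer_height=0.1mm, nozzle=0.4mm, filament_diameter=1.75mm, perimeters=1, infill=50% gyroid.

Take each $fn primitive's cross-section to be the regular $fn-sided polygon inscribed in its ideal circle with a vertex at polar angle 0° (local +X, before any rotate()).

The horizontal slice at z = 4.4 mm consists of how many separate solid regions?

1

At z = 4.4 mm: the cone contributes a regular 24-gon of circumradius 4.533 (interpolated between r1=6 and r2=4.5 at t=0.978); the cube at (-2.5, 1.5) is present — its section is the full 21×10 rectangle; Taking the intersection: the 21×10 cube at (-2.5, 1.5) partially overlaps the cone; clipping to the common part keeps 16.23 mm² — 1 connected region; the r=2 cylinder at (-3, 5.5) contributes a regular 24-gon of circumradius 2; Merging all regions: the regions partially overlap (shared area 0.21 mm²), so overlapping operands fuse into one piece — 1 connected region. The result has 1 disconnected region.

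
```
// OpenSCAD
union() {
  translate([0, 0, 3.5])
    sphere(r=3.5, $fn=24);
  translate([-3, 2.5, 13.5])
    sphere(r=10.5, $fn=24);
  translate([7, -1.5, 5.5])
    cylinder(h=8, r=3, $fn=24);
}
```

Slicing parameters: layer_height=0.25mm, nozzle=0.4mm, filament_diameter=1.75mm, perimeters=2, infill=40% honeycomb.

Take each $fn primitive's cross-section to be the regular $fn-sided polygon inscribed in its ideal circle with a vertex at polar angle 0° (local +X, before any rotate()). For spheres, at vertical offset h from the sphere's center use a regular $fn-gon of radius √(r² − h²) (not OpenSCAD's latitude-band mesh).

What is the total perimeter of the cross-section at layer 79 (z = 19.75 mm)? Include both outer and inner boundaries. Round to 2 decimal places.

52.86 mm

At z = 19.75 mm: the sphere is not intersected at this z (|z−center|=16.250 > r=3.5); the r=10.5 sphere at (-3, 2.5) slices to a regular 24-gon of circumradius 8.437 (√(r²−h²) with h=6.25 from center) (perimeter = 2·24·8.437·sin(180°/24) = 52.86 mm); the cylinder at (7, -1.5) is absent (z outside [5.5, 13.5]); Taking the union: only the r=10.5 sphere at (-3, 2.5) is present, so the union is just that shape — boundary = 52.86 mm. Overall, the cross-section is a single solid region. Total boundary length (outer) = 52.86 mm.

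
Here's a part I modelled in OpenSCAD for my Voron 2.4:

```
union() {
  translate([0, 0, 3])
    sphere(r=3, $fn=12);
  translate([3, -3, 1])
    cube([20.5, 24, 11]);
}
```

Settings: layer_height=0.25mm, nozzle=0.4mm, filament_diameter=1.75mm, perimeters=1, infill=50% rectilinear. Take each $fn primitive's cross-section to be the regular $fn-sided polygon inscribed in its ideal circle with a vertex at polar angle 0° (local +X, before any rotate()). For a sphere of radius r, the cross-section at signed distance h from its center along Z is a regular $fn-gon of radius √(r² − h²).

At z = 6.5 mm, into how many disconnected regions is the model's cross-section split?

At z = 6.5 mm: the sphere does not reach this height (|z−center|=3.500 > r=3); the 20.5×24 cube at (3, -3) contributes its full rectangle; Combining (union): only the 20.5×24 cube at (3, -3) is present, so the union is just that shape — 1 connected region. The result has 1 disconnected region.

1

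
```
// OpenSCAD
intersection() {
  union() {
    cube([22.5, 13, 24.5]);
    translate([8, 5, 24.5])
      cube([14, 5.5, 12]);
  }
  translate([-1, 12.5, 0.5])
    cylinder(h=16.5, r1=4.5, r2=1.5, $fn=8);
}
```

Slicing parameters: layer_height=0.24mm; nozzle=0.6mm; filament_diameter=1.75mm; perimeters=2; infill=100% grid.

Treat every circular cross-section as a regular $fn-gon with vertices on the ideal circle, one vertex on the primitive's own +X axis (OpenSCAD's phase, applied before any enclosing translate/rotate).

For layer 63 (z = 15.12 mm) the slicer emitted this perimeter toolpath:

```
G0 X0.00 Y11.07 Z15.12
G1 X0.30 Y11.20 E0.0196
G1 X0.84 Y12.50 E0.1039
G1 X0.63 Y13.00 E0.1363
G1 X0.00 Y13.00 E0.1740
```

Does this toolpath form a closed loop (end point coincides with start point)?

no

Start point (G0): (0.00, 11.07). End point (last G1): the path does not return to the start — open.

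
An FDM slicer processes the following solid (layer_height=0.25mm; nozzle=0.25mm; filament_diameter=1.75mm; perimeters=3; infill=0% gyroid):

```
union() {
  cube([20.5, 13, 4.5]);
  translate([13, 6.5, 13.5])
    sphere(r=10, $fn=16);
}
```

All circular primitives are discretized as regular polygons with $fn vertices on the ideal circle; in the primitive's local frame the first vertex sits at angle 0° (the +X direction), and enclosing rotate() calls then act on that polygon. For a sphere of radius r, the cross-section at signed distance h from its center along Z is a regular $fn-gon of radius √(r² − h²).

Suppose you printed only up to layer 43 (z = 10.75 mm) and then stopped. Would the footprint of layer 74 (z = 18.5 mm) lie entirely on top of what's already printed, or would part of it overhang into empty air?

entirely on top

Compare the two slices. At z = 10.75: the cube does not reach this height (z outside [0, 4.5]); the r=10 sphere at (13, 6.5) slices to a regular 16-gon of circumradius 9.614 (√(r²−h²) with h=2.75 from center) (area = (16/2)·9.614²·sin(360°/16) = 282.99 mm²); Combining (union): only the r=10 sphere at (13, 6.5) is present, so the union is just that shape — area = 282.99 mm². At z = 18.5: the cube does not reach this height (z outside [0, 4.5]); the r=10 sphere at (13, 6.5) contributes a regular 16-gon of circumradius √(10²−5²) = 8.660 (area = (16/2)·8.660²·sin(360°/16) = 229.61 mm²); Taking the union: only the r=10 sphere at (13, 6.5) is present, so the union is just that shape — area = 229.61 mm². Checking containment: the cross-section at z = 18.5 is a subset of the cross-section at z = 10.75.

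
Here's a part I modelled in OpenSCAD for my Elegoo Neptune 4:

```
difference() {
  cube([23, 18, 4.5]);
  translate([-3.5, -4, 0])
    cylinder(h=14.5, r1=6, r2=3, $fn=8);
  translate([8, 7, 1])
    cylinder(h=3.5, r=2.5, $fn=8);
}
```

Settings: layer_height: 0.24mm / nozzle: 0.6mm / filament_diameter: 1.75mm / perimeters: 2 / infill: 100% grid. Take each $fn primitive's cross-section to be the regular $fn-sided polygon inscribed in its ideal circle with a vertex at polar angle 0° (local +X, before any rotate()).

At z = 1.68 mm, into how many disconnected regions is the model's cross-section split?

At z = 1.68 mm: the cube (footprint 23×18) is included at this height; the cone at (-3.5, -4): at t=0.116 of its height the radius interpolates to r₁+(r₂−r₁)t = 5.652, giving a regular 8-gon of that circumradius; the cylinder at (8, 7): section is a regular 8-gon, circumradius r=2.5; Taking the first minus the rest: starting from the 23×18 cube, the cone at (-3.5, -4) partially overlaps it — only the 0.05 mm² overlap (of its 90.37 mm²) is removed, clipping the outline; the r=2.5 cylinder at (8, 7) lies wholly inside it (removes its full 17.68 mm² and its 15.31 mm outline becomes a hole wall) — 1 connected region with 1 hole. The result has 1 disconnected region.

1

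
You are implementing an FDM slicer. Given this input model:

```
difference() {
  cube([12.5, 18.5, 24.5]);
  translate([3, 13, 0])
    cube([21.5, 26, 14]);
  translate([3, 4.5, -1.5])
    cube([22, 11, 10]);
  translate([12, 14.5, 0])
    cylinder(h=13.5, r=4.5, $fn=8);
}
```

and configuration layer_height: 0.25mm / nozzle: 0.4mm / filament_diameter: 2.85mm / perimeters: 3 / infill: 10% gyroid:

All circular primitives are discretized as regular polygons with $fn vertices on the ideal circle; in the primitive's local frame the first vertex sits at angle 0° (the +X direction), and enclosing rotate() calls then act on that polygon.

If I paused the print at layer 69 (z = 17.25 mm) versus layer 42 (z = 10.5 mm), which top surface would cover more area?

layer 69 (z = 17.25 mm)

Layer 69 (z = 17.25): the cube (footprint 12.5×18.5) is included at this height (area 231.25 mm²); the cube at (3, 13) is not intersected at this z (z outside [0, 14]); the cube at (3, 4.5) is absent (z outside [-1.5, 8.5]); the cylinder at (12, 14.5) does not reach this height (z outside [0, 13.5]); Subtracting the remaining from the first: none of the subtracted shapes is present at this height, so the 12.5×18.5 cube is unchanged — area = 231.25 mm². So its area = 231.25 mm². Layer 42 (z = 10.5): the cube is present — its section is the full 12.5×18.5 rectangle (area 231.25 mm²); the 21.5×26 cube at (3, 13) contributes its full rectangle (area 559.00 mm²); the cube at (3, 4.5) is not intersected at this z (z outside [-1.5, 8.5]); the r=4.5 cylinder at (12, 14.5) gives a regular 8-gon of circumradius 4.5 (constant along its height) (area = (8/2)·4.500²·sin(360°/8) = 57.28 mm²); Taking the first minus the rest: starting from the 12.5×18.5 cube (231.25 mm²), the 21.5×26 cube at (3, 13) partially overlaps it — only the 52.25 mm² overlap (of its 559.00 mm²) is removed, clipping the outline; the r=4.5 cylinder at (12, 14.5) partially overlaps it — only the 9.48 mm² overlap (of its 57.28 mm²) is removed, clipping the outline — area = 169.52 mm². So its area = 169.52 mm². Layer 69 is larger (231.25 vs 169.52 mm²).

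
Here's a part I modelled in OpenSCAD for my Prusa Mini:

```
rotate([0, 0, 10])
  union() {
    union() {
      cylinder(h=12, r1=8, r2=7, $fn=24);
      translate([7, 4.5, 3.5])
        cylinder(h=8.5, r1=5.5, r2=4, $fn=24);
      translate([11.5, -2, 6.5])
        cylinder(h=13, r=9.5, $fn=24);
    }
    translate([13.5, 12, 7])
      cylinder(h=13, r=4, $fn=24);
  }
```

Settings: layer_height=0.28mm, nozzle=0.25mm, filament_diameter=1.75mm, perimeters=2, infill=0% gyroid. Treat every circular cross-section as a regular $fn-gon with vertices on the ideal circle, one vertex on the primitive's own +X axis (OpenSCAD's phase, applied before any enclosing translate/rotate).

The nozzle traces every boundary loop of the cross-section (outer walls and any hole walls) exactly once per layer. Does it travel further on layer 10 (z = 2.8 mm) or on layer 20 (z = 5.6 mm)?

Layer 10 (z = 2.8): the cone: at t=0.233 of its height the radius interpolates to r₁+(r₂−r₁)t = 7.767, giving a regular 24-gon of that circumradius (perimeter = 2·24·7.767·sin(180°/24) = 48.66 mm); the cone at (7, 4.5) is not intersected at this z (z outside [3.5, 12]); the cylinder at (11.5, -2) is absent (z outside [6.5, 19.5]); Merging all regions: only the cone is present, so the union is just that shape — boundary = 48.66 mm; the cylinder at (13.5, 12) does not reach this height (z outside [7, 20]); Merging all regions: only that combined region is present, so the union is just that shape — boundary = 48.66 mm; (whole slice rotated 10° about Z — lengths, areas and connectivity unchanged). So its perimeter = 48.66 mm. Layer 20 (z = 5.6): the cone contributes a regular 24-gon of circumradius 7.533 (interpolated between r1=8 and r2=7 at t=0.467) (perimeter = 2·24·7.533·sin(180°/24) = 47.20 mm); the cone at (7, 4.5) contributes a regular 24-gon of circumradius 5.129 (interpolated between r1=5.5 and r2=4 at t=0.247) (perimeter = 2·24·5.129·sin(180°/24) = 32.14 mm); the cylinder at (11.5, -2) is not intersected at this z (z outside [6.5, 19.5]); Combining (union): the regions partially overlap (shared area 27.13 mm²), so the edge portions inside another operand are dropped and the merged outline is re-measured after clipping — boundary = 58.43 mm; the cylinder at (13.5, 12) is not intersected at this z (z outside [7, 20]); Combining (union): only that combined region is present, so the union is just that shape — boundary = 58.43 mm; (rotated 10° about Z; rotation is an isometry so areas/perimeters/island counts are preserved). So its perimeter = 58.43 mm. Layer 20 is larger (58.43 vs 48.66 mm).

layer 20 (z = 5.6 mm)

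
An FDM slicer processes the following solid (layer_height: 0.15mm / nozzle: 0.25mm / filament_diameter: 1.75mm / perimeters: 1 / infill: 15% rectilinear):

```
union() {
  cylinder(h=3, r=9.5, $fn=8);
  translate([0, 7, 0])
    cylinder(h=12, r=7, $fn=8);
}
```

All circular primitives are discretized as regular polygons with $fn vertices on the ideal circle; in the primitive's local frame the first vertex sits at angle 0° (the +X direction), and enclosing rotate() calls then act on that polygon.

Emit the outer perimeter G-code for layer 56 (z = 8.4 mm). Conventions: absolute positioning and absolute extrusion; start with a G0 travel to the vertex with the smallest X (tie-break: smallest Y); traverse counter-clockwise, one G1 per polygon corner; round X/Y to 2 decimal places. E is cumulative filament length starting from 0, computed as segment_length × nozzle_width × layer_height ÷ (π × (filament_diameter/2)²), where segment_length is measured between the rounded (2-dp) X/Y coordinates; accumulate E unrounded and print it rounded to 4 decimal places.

At z = 8.4 mm: the cylinder does not reach this height (z outside [0, 3]); the r=7 cylinder at (0, 7) gives a regular 8-gon of circumradius 7 (constant along its height); Merging all regions: only the r=7 cylinder at (0, 7) is present, so the union is just that shape — 1 connected region. The outline is a single polygon with 8 vertices. Extrusion per mm of travel: 0.25 × 0.15 / (π × 0.875²) = 0.015591. Accumulating E over each segment gives final E = 0.6682.

G0 X-7.00 Y7.00 Z8.40
G1 X-4.95 Y2.05 E0.0835
G1 X0.00 Y0.00 E0.1671
G1 X4.95 Y2.05 E0.2506
G1 X7.00 Y7.00 E0.3341
G1 X4.95 Y11.95 E0.4177
G1 X0.00 Y14.00 E0.5012
G1 X-4.95 Y11.95 E0.5847
G1 X-7.00 Y7.00 E0.6682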